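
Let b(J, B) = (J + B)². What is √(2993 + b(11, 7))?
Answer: √3317 ≈ 57.593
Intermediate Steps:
b(J, B) = (B + J)²
√(2993 + b(11, 7)) = √(2993 + (7 + 11)²) = √(2993 + 18²) = √(2993 + 324) = √3317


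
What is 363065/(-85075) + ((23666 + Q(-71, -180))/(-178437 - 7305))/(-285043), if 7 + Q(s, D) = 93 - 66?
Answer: -1922227723149044/450424967127795 ≈ -4.2676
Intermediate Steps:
Q(s, D) = 20 (Q(s, D) = -7 + (93 - 66) = -7 + 27 = 20)
363065/(-85075) + ((23666 + Q(-71, -180))/(-178437 - 7305))/(-285043) = 363065/(-85075) + ((23666 + 20)/(-178437 - 7305))/(-285043) = 363065*(-1/85075) + (23686/(-185742))*(-1/285043) = -72613/17015 + (23686*(-1/185742))*(-1/285043) = -72613/17015 - 11843/92871*(-1/285043) = -72613/17015 + 11843/26472228453 = -1922227723149044/450424967127795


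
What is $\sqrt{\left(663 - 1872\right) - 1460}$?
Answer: $i \sqrt{2669} \approx 51.662 i$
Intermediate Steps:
$\sqrt{\left(663 - 1872\right) - 1460} = \sqrt{-1209 - 1460} = \sqrt{-2669} = i \sqrt{2669}$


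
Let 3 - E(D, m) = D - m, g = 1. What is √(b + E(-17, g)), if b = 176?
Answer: √197 ≈ 14.036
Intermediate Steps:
E(D, m) = 3 + m - D (E(D, m) = 3 - (D - m) = 3 + (m - D) = 3 + m - D)
√(b + E(-17, g)) = √(176 + (3 + 1 - 1*(-17))) = √(176 + (3 + 1 + 17)) = √(176 + 21) = √197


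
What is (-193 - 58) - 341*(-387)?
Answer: 131716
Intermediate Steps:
(-193 - 58) - 341*(-387) = -251 + 131967 = 131716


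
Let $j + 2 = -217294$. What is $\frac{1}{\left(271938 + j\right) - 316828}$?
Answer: $- \frac{1}{262186} \approx -3.8141 \cdot 10^{-6}$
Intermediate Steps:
$j = -217296$ ($j = -2 - 217294 = -217296$)
$\frac{1}{\left(271938 + j\right) - 316828} = \frac{1}{\left(271938 - 217296\right) - 316828} = \frac{1}{54642 - 316828} = \frac{1}{-262186} = - \frac{1}{262186}$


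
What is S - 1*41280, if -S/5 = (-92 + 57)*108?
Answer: -22380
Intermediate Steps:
S = 18900 (S = -5*(-92 + 57)*108 = -(-175)*108 = -5*(-3780) = 18900)
S - 1*41280 = 18900 - 1*41280 = 18900 - 41280 = -22380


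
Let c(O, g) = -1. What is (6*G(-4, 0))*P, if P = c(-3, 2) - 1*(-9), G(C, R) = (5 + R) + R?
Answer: 240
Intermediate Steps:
G(C, R) = 5 + 2*R
P = 8 (P = -1 - 1*(-9) = -1 + 9 = 8)
(6*G(-4, 0))*P = (6*(5 + 2*0))*8 = (6*(5 + 0))*8 = (6*5)*8 = 30*8 = 240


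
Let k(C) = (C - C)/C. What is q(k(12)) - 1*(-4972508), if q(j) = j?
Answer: 4972508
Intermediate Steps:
k(C) = 0 (k(C) = 0/C = 0)
q(k(12)) - 1*(-4972508) = 0 - 1*(-4972508) = 0 + 4972508 = 4972508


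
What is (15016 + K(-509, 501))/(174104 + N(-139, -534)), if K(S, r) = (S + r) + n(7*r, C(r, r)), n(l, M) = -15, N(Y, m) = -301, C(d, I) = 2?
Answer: 14993/173803 ≈ 0.086264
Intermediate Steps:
K(S, r) = -15 + S + r (K(S, r) = (S + r) - 15 = -15 + S + r)
(15016 + K(-509, 501))/(174104 + N(-139, -534)) = (15016 + (-15 - 509 + 501))/(174104 - 301) = (15016 - 23)/173803 = 14993*(1/173803) = 14993/173803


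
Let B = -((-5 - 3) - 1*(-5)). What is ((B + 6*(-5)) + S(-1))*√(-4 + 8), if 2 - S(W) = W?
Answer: -48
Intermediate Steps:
S(W) = 2 - W
B = 3 (B = -(-8 + 5) = -1*(-3) = 3)
((B + 6*(-5)) + S(-1))*√(-4 + 8) = ((3 + 6*(-5)) + (2 - 1*(-1)))*√(-4 + 8) = ((3 - 30) + (2 + 1))*√4 = (-27 + 3)*2 = -24*2 = -48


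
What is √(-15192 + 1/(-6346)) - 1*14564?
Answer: -14564 + I*√611807915818/6346 ≈ -14564.0 + 123.26*I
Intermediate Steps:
√(-15192 + 1/(-6346)) - 1*14564 = √(-15192 - 1/6346) - 14564 = √(-96408433/6346) - 14564 = I*√611807915818/6346 - 14564 = -14564 + I*√611807915818/6346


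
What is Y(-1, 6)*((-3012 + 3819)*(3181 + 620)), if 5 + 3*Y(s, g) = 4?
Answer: -1022469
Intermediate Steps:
Y(s, g) = -⅓ (Y(s, g) = -5/3 + (⅓)*4 = -5/3 + 4/3 = -⅓)
Y(-1, 6)*((-3012 + 3819)*(3181 + 620)) = -(-3012 + 3819)*(3181 + 620)/3 = -269*3801 = -⅓*3067407 = -1022469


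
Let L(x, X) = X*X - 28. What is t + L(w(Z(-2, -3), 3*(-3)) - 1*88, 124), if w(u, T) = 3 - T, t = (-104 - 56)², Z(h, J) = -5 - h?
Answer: 40948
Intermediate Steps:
t = 25600 (t = (-160)² = 25600)
L(x, X) = -28 + X² (L(x, X) = X² - 28 = -28 + X²)
t + L(w(Z(-2, -3), 3*(-3)) - 1*88, 124) = 25600 + (-28 + 124²) = 25600 + (-28 + 15376) = 25600 + 15348 = 40948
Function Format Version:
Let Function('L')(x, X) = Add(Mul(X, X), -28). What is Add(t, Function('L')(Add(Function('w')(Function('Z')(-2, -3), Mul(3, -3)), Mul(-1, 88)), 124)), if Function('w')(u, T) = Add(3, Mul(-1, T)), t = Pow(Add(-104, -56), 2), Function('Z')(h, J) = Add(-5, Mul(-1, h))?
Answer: 40948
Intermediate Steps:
t = 25600 (t = Pow(-160, 2) = 25600)
Function('L')(x, X) = Add(-28, Pow(X, 2)) (Function('L')(x, X) = Add(Pow(X, 2), -28) = Add(-28, Pow(X, 2)))
Add(t, Function('L')(Add(Function('w')(Function('Z')(-2, -3), Mul(3, -3)), Mul(-1, 88)), 124)) = Add(25600, Add(-28, Pow(124, 2))) = Add(25600, Add(-28, 15376)) = Add(25600, 15348) = 40948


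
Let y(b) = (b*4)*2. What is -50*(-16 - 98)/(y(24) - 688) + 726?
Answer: 88599/124 ≈ 714.51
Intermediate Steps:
y(b) = 8*b (y(b) = (4*b)*2 = 8*b)
-50*(-16 - 98)/(y(24) - 688) + 726 = -50*(-16 - 98)/(8*24 - 688) + 726 = -(-5700)/(192 - 688) + 726 = -(-5700)/(-496) + 726 = -(-5700)*(-1)/496 + 726 = -50*57/248 + 726 = -1425/124 + 726 = 88599/124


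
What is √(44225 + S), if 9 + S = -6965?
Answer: 3*√4139 ≈ 193.01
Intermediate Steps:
S = -6974 (S = -9 - 6965 = -6974)
√(44225 + S) = √(44225 - 6974) = √37251 = 3*√4139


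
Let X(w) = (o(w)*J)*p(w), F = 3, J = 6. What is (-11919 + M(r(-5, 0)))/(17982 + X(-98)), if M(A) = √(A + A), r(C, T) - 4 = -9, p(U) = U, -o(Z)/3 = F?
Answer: -3973/7758 + I*√10/23274 ≈ -0.51212 + 0.00013587*I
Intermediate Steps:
o(Z) = -9 (o(Z) = -3*3 = -9)
r(C, T) = -5 (r(C, T) = 4 - 9 = -5)
X(w) = -54*w (X(w) = (-9*6)*w = -54*w)
M(A) = √2*√A (M(A) = √(2*A) = √2*√A)
(-11919 + M(r(-5, 0)))/(17982 + X(-98)) = (-11919 + √2*√(-5))/(17982 - 54*(-98)) = (-11919 + √2*(I*√5))/(17982 + 5292) = (-11919 + I*√10)/23274 = (-11919 + I*√10)*(1/23274) = -3973/7758 + I*√10/23274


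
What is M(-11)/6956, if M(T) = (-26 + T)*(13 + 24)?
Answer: -37/188 ≈ -0.19681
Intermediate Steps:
M(T) = -962 + 37*T (M(T) = (-26 + T)*37 = -962 + 37*T)
M(-11)/6956 = (-962 + 37*(-11))/6956 = (-962 - 407)*(1/6956) = -1369*1/6956 = -37/188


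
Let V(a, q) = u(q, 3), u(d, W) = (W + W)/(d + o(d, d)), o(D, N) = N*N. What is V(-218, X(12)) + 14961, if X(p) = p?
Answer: 388987/26 ≈ 14961.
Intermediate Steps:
o(D, N) = N²
u(d, W) = 2*W/(d + d²) (u(d, W) = (W + W)/(d + d²) = (2*W)/(d + d²) = 2*W/(d + d²))
V(a, q) = 6/(q*(1 + q)) (V(a, q) = 2*3/(q*(1 + q)) = 6/(q*(1 + q)))
V(-218, X(12)) + 14961 = 6/(12*(1 + 12)) + 14961 = 6*(1/12)/13 + 14961 = 6*(1/12)*(1/13) + 14961 = 1/26 + 14961 = 388987/26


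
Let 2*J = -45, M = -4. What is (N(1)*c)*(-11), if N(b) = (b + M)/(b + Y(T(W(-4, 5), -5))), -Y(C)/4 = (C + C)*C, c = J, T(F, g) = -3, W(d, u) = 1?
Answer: 1485/142 ≈ 10.458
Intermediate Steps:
J = -45/2 (J = (½)*(-45) = -45/2 ≈ -22.500)
c = -45/2 ≈ -22.500
Y(C) = -8*C² (Y(C) = -4*(C + C)*C = -4*2*C*C = -8*C²)
N(b) = (-4 + b)/(-72 + b) (N(b) = (b - 4)/(b - 8*(-3)²) = (-4 + b)/(b - 8*9) = (-4 + b)/(b - 72) = (-4 + b)/(-72 + b))
(N(1)*c)*(-11) = (((-4 + 1)/(-72 + 1))*(-45/2))*(-11) = ((-3/(-71))*(-45/2))*(-11) = (-1/71*(-3)*(-45/2))*(-11) = ((3/71)*(-45/2))*(-11) = -135/142*(-11) = 1485/142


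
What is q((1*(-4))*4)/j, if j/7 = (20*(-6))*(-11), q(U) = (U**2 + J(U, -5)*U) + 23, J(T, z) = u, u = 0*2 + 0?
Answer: 93/3080 ≈ 0.030195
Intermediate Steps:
u = 0 (u = 0 + 0 = 0)
J(T, z) = 0
q(U) = 23 + U**2 (q(U) = (U**2 + 0*U) + 23 = (U**2 + 0) + 23 = U**2 + 23 = 23 + U**2)
j = 9240 (j = 7*((20*(-6))*(-11)) = 7*(-120*(-11)) = 7*1320 = 9240)
q((1*(-4))*4)/j = (23 + ((1*(-4))*4)**2)/9240 = (23 + (-4*4)**2)*(1/9240) = (23 + (-16)**2)*(1/9240) = (23 + 256)*(1/9240) = 279*(1/9240) = 93/3080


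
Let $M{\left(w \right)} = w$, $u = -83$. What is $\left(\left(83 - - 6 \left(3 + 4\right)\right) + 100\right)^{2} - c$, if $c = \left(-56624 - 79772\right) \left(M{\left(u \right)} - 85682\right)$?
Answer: $-11697952315$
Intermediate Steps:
$c = 11698002940$ ($c = \left(-56624 - 79772\right) \left(-83 - 85682\right) = \left(-136396\right) \left(-85765\right) = 11698002940$)
$\left(\left(83 - - 6 \left(3 + 4\right)\right) + 100\right)^{2} - c = \left(\left(83 - - 6 \left(3 + 4\right)\right) + 100\right)^{2} - 11698002940 = \left(\left(83 - \left(-6\right) 7\right) + 100\right)^{2} - 11698002940 = \left(\left(83 - -42\right) + 100\right)^{2} - 11698002940 = \left(\left(83 + 42\right) + 100\right)^{2} - 11698002940 = \left(125 + 100\right)^{2} - 11698002940 = 225^{2} - 11698002940 = 50625 - 11698002940 = -11697952315$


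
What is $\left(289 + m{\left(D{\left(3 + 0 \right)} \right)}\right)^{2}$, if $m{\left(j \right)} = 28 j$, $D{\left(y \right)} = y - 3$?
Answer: $83521$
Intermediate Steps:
$D{\left(y \right)} = -3 + y$
$\left(289 + m{\left(D{\left(3 + 0 \right)} \right)}\right)^{2} = \left(289 + 28 \left(-3 + \left(3 + 0\right)\right)\right)^{2} = \left(289 + 28 \left(-3 + 3\right)\right)^{2} = \left(289 + 28 \cdot 0\right)^{2} = \left(289 + 0\right)^{2} = 289^{2} = 83521$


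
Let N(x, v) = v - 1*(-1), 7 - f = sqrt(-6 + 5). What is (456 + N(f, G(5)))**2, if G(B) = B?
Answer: 213444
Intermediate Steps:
f = 7 - I (f = 7 - sqrt(-6 + 5) = 7 - sqrt(-1) = 7 - I ≈ 7.0 - 1.0*I)
N(x, v) = 1 + v (N(x, v) = v + 1 = 1 + v)
(456 + N(f, G(5)))**2 = (456 + (1 + 5))**2 = (456 + 6)**2 = 462**2 = 213444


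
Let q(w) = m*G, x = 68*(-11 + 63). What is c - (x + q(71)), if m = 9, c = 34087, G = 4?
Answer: 30515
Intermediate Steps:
x = 3536 (x = 68*52 = 3536)
q(w) = 36 (q(w) = 9*4 = 36)
c - (x + q(71)) = 34087 - (3536 + 36) = 34087 - 1*3572 = 34087 - 3572 = 30515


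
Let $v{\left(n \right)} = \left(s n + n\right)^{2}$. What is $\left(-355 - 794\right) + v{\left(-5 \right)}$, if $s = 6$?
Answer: $76$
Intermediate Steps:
$v{\left(n \right)} = 49 n^{2}$ ($v{\left(n \right)} = \left(6 n + n\right)^{2} = \left(7 n\right)^{2} = 49 n^{2}$)
$\left(-355 - 794\right) + v{\left(-5 \right)} = \left(-355 - 794\right) + 49 \left(-5\right)^{2} = -1149 + 49 \cdot 25 = -1149 + 1225 = 76$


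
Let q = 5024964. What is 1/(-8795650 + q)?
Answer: -1/3770686 ≈ -2.6520e-7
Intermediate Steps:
1/(-8795650 + q) = 1/(-8795650 + 5024964) = 1/(-3770686) = -1/3770686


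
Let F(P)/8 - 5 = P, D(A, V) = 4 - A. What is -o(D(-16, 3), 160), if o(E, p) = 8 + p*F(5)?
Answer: -12808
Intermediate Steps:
F(P) = 40 + 8*P
o(E, p) = 8 + 80*p (o(E, p) = 8 + p*(40 + 8*5) = 8 + p*(40 + 40) = 8 + p*80 = 8 + 80*p)
-o(D(-16, 3), 160) = -(8 + 80*160) = -(8 + 12800) = -1*12808 = -12808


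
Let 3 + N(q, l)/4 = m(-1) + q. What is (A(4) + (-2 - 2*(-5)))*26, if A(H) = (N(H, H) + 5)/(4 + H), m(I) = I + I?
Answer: 845/4 ≈ 211.25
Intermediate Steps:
m(I) = 2*I
N(q, l) = -20 + 4*q (N(q, l) = -12 + 4*(2*(-1) + q) = -12 + 4*(-2 + q) = -12 + (-8 + 4*q) = -20 + 4*q)
A(H) = (-15 + 4*H)/(4 + H) (A(H) = ((-20 + 4*H) + 5)/(4 + H) = (-15 + 4*H)/(4 + H))
(A(4) + (-2 - 2*(-5)))*26 = ((-15 + 4*4)/(4 + 4) + (-2 - 2*(-5)))*26 = ((-15 + 16)/8 + (-2 + 10))*26 = ((⅛)*1 + 8)*26 = (⅛ + 8)*26 = (65/8)*26 = 845/4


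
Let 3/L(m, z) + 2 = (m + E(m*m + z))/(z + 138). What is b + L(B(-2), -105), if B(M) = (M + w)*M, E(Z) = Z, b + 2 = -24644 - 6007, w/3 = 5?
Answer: -14682688/479 ≈ -30653.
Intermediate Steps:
w = 15 (w = 3*5 = 15)
b = -30653 (b = -2 + (-24644 - 6007) = -2 - 30651 = -30653)
B(M) = M*(15 + M) (B(M) = (M + 15)*M = (15 + M)*M = M*(15 + M))
L(m, z) = 3/(-2 + (m + z + m**2)/(138 + z)) (L(m, z) = 3/(-2 + (m + (m*m + z))/(z + 138)) = 3/(-2 + (m + (m**2 + z))/(138 + z)) = 3/(-2 + (m + (z + m**2))/(138 + z)) = 3/(-2 + (m + z + m**2)/(138 + z)))
b + L(B(-2), -105) = -30653 + 3*(138 - 105)/(-276 - 2*(15 - 2) + (-2*(15 - 2))**2 - 1*(-105)) = -30653 + 3*33/(-276 - 2*13 + (-2*13)**2 + 105) = -30653 + 3*33/(-276 - 26 + (-26)**2 + 105) = -30653 + 3*33/(-276 - 26 + 676 + 105) = -30653 + 3*33/479 = -30653 + 3*(1/479)*33 = -30653 + 99/479 = -14682688/479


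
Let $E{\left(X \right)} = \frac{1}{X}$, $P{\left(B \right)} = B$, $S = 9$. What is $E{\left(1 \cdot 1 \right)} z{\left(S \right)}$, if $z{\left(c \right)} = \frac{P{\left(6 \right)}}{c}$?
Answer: $\frac{2}{3} \approx 0.66667$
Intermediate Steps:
$z{\left(c \right)} = \frac{6}{c}$
$E{\left(1 \cdot 1 \right)} z{\left(S \right)} = \frac{6 \cdot \frac{1}{9}}{1 \cdot 1} = \frac{6 \cdot \frac{1}{9}}{1} = 1 \cdot \frac{2}{3} = \frac{2}{3}$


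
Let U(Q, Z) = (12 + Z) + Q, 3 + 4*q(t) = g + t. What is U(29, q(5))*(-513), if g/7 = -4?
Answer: -35397/2 ≈ -17699.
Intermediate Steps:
g = -28 (g = 7*(-4) = -28)
q(t) = -31/4 + t/4 (q(t) = -3/4 + (-28 + t)/4 = -3/4 + (-7 + t/4) = -31/4 + t/4)
U(Q, Z) = 12 + Q + Z
U(29, q(5))*(-513) = (12 + 29 + (-31/4 + (1/4)*5))*(-513) = (12 + 29 + (-31/4 + 5/4))*(-513) = (12 + 29 - 13/2)*(-513) = (69/2)*(-513) = -35397/2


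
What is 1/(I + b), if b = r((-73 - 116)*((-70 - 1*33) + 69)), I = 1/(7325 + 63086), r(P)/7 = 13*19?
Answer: 70411/121740620 ≈ 0.00057837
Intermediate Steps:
r(P) = 1729 (r(P) = 7*(13*19) = 7*247 = 1729)
I = 1/70411 ≈ 1.4202e-5
b = 1729
1/(I + b) = 1/(1/70411 + 1729) = 1/(121740620/70411) = 70411/121740620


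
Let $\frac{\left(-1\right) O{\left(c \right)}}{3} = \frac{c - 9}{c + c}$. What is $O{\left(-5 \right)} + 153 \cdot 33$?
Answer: $\frac{25224}{5} \approx 5044.8$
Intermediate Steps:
$O{\left(c \right)} = - \frac{3 \left(-9 + c\right)}{2 c}$ ($O{\left(c \right)} = - 3 \frac{c - 9}{c + c} = - 3 \frac{-9 + c}{2 c} = - \frac{3 \left(-9 + c\right)}{2 c}$)
$O{\left(-5 \right)} + 153 \cdot 33 = \frac{3 \left(9 - -5\right)}{2 \left(-5\right)} + 153 \cdot 33 = \frac{3}{2} \left(- \frac{1}{5}\right) \left(9 + 5\right) + 5049 = \frac{3}{2} \left(- \frac{1}{5}\right) 14 + 5049 = - \frac{21}{5} + 5049 = \frac{25224}{5}$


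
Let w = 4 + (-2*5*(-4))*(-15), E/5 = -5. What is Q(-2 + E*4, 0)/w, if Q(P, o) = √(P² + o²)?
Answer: -51/298 ≈ -0.17114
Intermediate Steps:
E = -25 (E = 5*(-5) = -25)
w = -596 (w = 4 - 10*(-4)*(-15) = 4 + 40*(-15) = 4 - 600 = -596)
Q(-2 + E*4, 0)/w = √((-2 - 25*4)² + 0²)/(-596) = √((-2 - 100)² + 0)*(-1/596) = √((-102)² + 0)*(-1/596) = √(10404 + 0)*(-1/596) = √10404*(-1/596) = 102*(-1/596) = -51/298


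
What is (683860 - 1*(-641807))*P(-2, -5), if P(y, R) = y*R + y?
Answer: 10605336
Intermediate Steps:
P(y, R) = y + R*y (P(y, R) = R*y + y = y + R*y)
(683860 - 1*(-641807))*P(-2, -5) = (683860 - 1*(-641807))*(-2*(1 - 5)) = (683860 + 641807)*(-2*(-4)) = 1325667*8 = 10605336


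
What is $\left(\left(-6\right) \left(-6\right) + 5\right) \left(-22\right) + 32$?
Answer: $-870$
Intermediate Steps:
$\left(\left(-6\right) \left(-6\right) + 5\right) \left(-22\right) + 32 = \left(36 + 5\right) \left(-22\right) + 32 = 41 \left(-22\right) + 32 = -902 + 32 = -870$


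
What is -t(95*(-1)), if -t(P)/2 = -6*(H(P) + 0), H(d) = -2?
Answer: 24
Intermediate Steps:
t(P) = -24 (t(P) = -(-12)*(-2 + 0) = -(-12)*(-2) = -2*12 = -24)
-t(95*(-1)) = -1*(-24) = 24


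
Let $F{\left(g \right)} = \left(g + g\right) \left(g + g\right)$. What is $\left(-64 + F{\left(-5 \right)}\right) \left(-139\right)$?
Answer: $-5004$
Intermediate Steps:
$F{\left(g \right)} = 4 g^{2}$ ($F{\left(g \right)} = 2 g 2 g = 4 g^{2}$)
$\left(-64 + F{\left(-5 \right)}\right) \left(-139\right) = \left(-64 + 4 \left(-5\right)^{2}\right) \left(-139\right) = \left(-64 + 4 \cdot 25\right) \left(-139\right) = \left(-64 + 100\right) \left(-139\right) = 36 \left(-139\right) = -5004$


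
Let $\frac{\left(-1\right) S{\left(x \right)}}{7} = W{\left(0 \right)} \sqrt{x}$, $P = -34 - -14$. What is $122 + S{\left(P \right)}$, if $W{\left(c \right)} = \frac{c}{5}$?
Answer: $122$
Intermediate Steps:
$P = -20$ ($P = -34 + 14 = -20$)
$W{\left(c \right)} = \frac{c}{5}$ ($W{\left(c \right)} = c \frac{1}{5} = \frac{c}{5}$)
$S{\left(x \right)} = 0$ ($S{\left(x \right)} = - 7 \cdot \frac{1}{5} \cdot 0 \sqrt{x} = - 7 \cdot 0 \sqrt{x} = \left(-7\right) 0 = 0$)
$122 + S{\left(P \right)} = 122 + 0 = 122$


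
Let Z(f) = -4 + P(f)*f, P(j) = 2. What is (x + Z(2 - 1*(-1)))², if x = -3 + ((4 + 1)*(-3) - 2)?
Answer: 324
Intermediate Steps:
Z(f) = -4 + 2*f
x = -20 (x = -3 + (5*(-3) - 2) = -3 + (-15 - 2) = -3 - 17 = -20)
(x + Z(2 - 1*(-1)))² = (-20 + (-4 + 2*(2 - 1*(-1))))² = (-20 + (-4 + 2*(2 + 1)))² = (-20 + (-4 + 2*3))² = (-20 + (-4 + 6))² = (-20 + 2)² = (-18)² = 324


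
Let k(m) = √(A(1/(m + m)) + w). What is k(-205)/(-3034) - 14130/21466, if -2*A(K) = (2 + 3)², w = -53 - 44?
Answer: -7065/10733 - I*√438/6068 ≈ -0.65825 - 0.003449*I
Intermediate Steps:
w = -97
A(K) = -25/2 (A(K) = -(2 + 3)²/2 = -½*5² = -½*25 = -25/2)
k(m) = I*√438/2 (k(m) = √(-25/2 - 97) = √(-219/2) = I*√438/2)
k(-205)/(-3034) - 14130/21466 = (I*√438/2)/(-3034) - 14130/21466 = (I*√438/2)*(-1/3034) - 14130*1/21466 = -I*√438/6068 - 7065/10733 = -7065/10733 - I*√438/6068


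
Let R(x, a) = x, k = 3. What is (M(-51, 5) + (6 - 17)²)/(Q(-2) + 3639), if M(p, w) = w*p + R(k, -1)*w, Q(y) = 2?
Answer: -119/3641 ≈ -0.032683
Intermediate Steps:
M(p, w) = 3*w + p*w (M(p, w) = w*p + 3*w = p*w + 3*w = 3*w + p*w)
(M(-51, 5) + (6 - 17)²)/(Q(-2) + 3639) = (5*(3 - 51) + (6 - 17)²)/(2 + 3639) = (5*(-48) + (-11)²)/3641 = (-240 + 121)*(1/3641) = -119*1/3641 = -119/3641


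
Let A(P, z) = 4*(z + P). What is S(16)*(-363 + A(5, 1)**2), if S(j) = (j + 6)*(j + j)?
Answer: 149952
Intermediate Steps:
A(P, z) = 4*P + 4*z (A(P, z) = 4*(P + z) = 4*P + 4*z)
S(j) = 2*j*(6 + j) (S(j) = (6 + j)*(2*j) = 2*j*(6 + j))
S(16)*(-363 + A(5, 1)**2) = (2*16*(6 + 16))*(-363 + (4*5 + 4*1)**2) = (2*16*22)*(-363 + (20 + 4)**2) = 704*(-363 + 24**2) = 704*(-363 + 576) = 704*213 = 149952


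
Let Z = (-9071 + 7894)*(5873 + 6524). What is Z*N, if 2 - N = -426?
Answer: -6245063132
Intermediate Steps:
Z = -14591269 (Z = -1177*12397 = -14591269)
N = 428 (N = 2 - 1*(-426) = 2 + 426 = 428)
Z*N = -14591269*428 = -6245063132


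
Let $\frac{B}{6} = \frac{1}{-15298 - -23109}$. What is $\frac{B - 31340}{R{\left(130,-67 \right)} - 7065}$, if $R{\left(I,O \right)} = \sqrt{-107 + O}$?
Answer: $\frac{576496308570}{129960456863} + \frac{244796734 i \sqrt{174}}{389881370589} \approx 4.4359 + 0.0082822 i$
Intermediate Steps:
$B = \frac{6}{7811}$ ($B = \frac{6}{-15298 - -23109} = \frac{6}{-15298 + 23109} = \frac{6}{7811} \approx 0.00076815$)
$\frac{B - 31340}{R{\left(130,-67 \right)} - 7065} = \frac{\frac{6}{7811} - 31340}{\sqrt{-107 - 67} - 7065} = - \frac{244796734}{7811 \left(\sqrt{-174} - 7065\right)} = - \frac{244796734}{7811 \left(i \sqrt{174} - 7065\right)} = - \frac{244796734}{7811 \left(-7065 + i \sqrt{174}\right)}$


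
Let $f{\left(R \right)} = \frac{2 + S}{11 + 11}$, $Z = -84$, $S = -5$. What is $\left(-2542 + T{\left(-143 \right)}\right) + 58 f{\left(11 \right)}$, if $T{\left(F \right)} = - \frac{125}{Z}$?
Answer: $- \frac{2354741}{924} \approx -2548.4$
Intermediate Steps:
$T{\left(F \right)} = \frac{125}{84}$ ($T{\left(F \right)} = - \frac{125}{-84} = \left(-125\right) \left(- \frac{1}{84}\right) = \frac{125}{84}$)
$f{\left(R \right)} = - \frac{3}{22}$ ($f{\left(R \right)} = \frac{2 - 5}{11 + 11} = - \frac{3}{22}$)
$\left(-2542 + T{\left(-143 \right)}\right) + 58 f{\left(11 \right)} = \left(-2542 + \frac{125}{84}\right) + 58 \left(- \frac{3}{22}\right) = - \frac{213403}{84} - \frac{87}{11} = - \frac{2354741}{924}$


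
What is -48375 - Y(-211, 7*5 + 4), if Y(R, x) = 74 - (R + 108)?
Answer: -48552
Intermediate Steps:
Y(R, x) = -34 - R (Y(R, x) = 74 - (108 + R) = 74 + (-108 - R) = -34 - R)
-48375 - Y(-211, 7*5 + 4) = -48375 - (-34 - 1*(-211)) = -48375 - (-34 + 211) = -48375 - 1*177 = -48375 - 177 = -48552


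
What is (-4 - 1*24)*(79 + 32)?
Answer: -3108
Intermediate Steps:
(-4 - 1*24)*(79 + 32) = (-4 - 24)*111 = -28*111 = -3108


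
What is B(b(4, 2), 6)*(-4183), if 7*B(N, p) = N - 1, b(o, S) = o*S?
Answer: -4183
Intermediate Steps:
b(o, S) = S*o
B(N, p) = -1/7 + N/7 (B(N, p) = (N - 1)/7 = (-1 + N)/7 = -1/7 + N/7)
B(b(4, 2), 6)*(-4183) = (-1/7 + (2*4)/7)*(-4183) = (-1/7 + (1/7)*8)*(-4183) = (-1/7 + 8/7)*(-4183) = 1*(-4183) = -4183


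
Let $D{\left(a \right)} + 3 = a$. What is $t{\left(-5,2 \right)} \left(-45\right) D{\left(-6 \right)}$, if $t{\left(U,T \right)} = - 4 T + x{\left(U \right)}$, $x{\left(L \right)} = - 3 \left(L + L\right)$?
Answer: $8910$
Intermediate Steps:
$x{\left(L \right)} = - 6 L$ ($x{\left(L \right)} = - 3 \cdot 2 L = - 6 L$)
$D{\left(a \right)} = -3 + a$
$t{\left(U,T \right)} = - 6 U - 4 T$ ($t{\left(U,T \right)} = - 4 T - 6 U = - 6 U - 4 T$)
$t{\left(-5,2 \right)} \left(-45\right) D{\left(-6 \right)} = \left(\left(-6\right) \left(-5\right) - 8\right) \left(-45\right) \left(-3 - 6\right) = \left(30 - 8\right) \left(-45\right) \left(-9\right) = 22 \left(-45\right) \left(-9\right) = \left(-990\right) \left(-9\right) = 8910$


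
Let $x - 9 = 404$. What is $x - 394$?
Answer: $19$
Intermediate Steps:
$x = 413$ ($x = 9 + 404 = 413$)
$x - 394 = 413 - 394 = 19$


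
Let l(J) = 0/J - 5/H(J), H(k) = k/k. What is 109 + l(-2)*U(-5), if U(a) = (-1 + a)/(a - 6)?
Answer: 1169/11 ≈ 106.27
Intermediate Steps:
U(a) = (-1 + a)/(-6 + a)
H(k) = 1
l(J) = -5 (l(J) = 0/J - 5/1 = 0 - 5*1 = 0 - 5 = -5)
109 + l(-2)*U(-5) = 109 - 5*(-1 - 5)/(-6 - 5) = 109 - 5*(-6)/(-11) = 109 - (-5)*(-6)/11 = 109 - 5*6/11 = 109 - 30/11 = 1169/11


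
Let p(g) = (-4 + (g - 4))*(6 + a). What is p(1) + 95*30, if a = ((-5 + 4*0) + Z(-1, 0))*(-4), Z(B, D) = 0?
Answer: 2668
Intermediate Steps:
a = 20 (a = ((-5 + 4*0) + 0)*(-4) = ((-5 + 0) + 0)*(-4) = (-5 + 0)*(-4) = -5*(-4) = 20)
p(g) = -208 + 26*g (p(g) = (-4 + (g - 4))*(6 + 20) = (-4 + (-4 + g))*26 = (-8 + g)*26 = -208 + 26*g)
p(1) + 95*30 = (-208 + 26*1) + 95*30 = (-208 + 26) + 2850 = -182 + 2850 = 2668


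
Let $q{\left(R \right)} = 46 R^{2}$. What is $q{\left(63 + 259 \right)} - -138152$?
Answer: $4907616$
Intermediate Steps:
$q{\left(63 + 259 \right)} - -138152 = 46 \left(63 + 259\right)^{2} - -138152 = 46 \cdot 322^{2} + 138152 = 46 \cdot 103684 + 138152 = 4769464 + 138152 = 4907616$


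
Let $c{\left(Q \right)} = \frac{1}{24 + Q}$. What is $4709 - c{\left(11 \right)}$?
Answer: $\frac{164814}{35} \approx 4709.0$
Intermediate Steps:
$4709 - c{\left(11 \right)} = 4709 - \frac{1}{24 + 11} = 4709 - \frac{1}{35} = \frac{164814}{35}$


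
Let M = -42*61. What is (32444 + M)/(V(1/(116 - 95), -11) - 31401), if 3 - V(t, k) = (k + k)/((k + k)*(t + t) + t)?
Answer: -642463/675288 ≈ -0.95139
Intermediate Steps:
V(t, k) = 3 - 2*k/(t + 4*k*t) (V(t, k) = 3 - (k + k)/((k + k)*(t + t) + t) = 3 - 2*k/((2*k)*(2*t) + t) = 3 - 2*k/(4*k*t + t) = 3 - 2*k/(t + 4*k*t))
M = -2562
(32444 + M)/(V(1/(116 - 95), -11) - 31401) = (32444 - 2562)/((-2*(-11) + 3/(116 - 95) + 12*(-11)/(116 - 95))/((1/(116 - 95))*(1 + 4*(-11))) - 31401) = 29882/((22 + 3/21 + 12*(-11)/21)/((1/21)*(1 - 44)) - 31401) = 29882/((22 + 3*(1/21) + 12*(-11)*(1/21))/((1/21)*(-43)) - 31401) = 29882/(21*(-1/43)*(22 + ⅐ - 44/7) - 31401) = 29882/(21*(-1/43)*(111/7) - 31401) = 29882/(-333/43 - 31401) = 29882/(-1350576/43) = 29882*(-43/1350576) = -642463/675288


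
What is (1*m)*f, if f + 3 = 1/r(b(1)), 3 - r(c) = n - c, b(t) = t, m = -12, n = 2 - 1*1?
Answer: 32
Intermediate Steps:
n = 1 (n = 2 - 1 = 1)
r(c) = 2 + c (r(c) = 3 - (1 - c) = 3 + (-1 + c) = 2 + c)
f = -8/3 (f = -3 + 1/(2 + 1) = -3 + 1/3 = -3 + ⅓ = -8/3 ≈ -2.6667)
(1*m)*f = (1*(-12))*(-8/3) = -12*(-8/3) = 32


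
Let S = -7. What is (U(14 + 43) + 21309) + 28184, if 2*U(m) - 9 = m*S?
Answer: 49298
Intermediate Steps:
U(m) = 9/2 - 7*m/2 (U(m) = 9/2 + (m*(-7))/2 = 9/2 + (-7*m)/2 = 9/2 - 7*m/2)
(U(14 + 43) + 21309) + 28184 = ((9/2 - 7*(14 + 43)/2) + 21309) + 28184 = ((9/2 - 7/2*57) + 21309) + 28184 = ((9/2 - 399/2) + 21309) + 28184 = (-195 + 21309) + 28184 = 21114 + 28184 = 49298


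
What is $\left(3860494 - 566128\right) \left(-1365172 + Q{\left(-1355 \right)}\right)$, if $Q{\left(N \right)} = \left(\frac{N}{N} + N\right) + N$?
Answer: $-4506300658446$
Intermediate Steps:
$Q{\left(N \right)} = 1 + 2 N$ ($Q{\left(N \right)} = \left(1 + N\right) + N = 1 + 2 N$)
$\left(3860494 - 566128\right) \left(-1365172 + Q{\left(-1355 \right)}\right) = \left(3860494 - 566128\right) \left(-1365172 + \left(1 + 2 \left(-1355\right)\right)\right) = \left(3860494 + \left(-1105410 + 539282\right)\right) \left(-1365172 + \left(1 - 2710\right)\right) = \left(3860494 - 566128\right) \left(-1365172 - 2709\right) = 3294366 \left(-1367881\right) = -4506300658446$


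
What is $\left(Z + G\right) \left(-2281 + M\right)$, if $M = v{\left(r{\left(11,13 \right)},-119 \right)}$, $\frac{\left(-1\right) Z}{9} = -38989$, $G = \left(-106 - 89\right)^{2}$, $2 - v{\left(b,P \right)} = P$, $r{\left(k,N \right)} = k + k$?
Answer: $-840080160$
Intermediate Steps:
$r{\left(k,N \right)} = 2 k$
$v{\left(b,P \right)} = 2 - P$
$G = 38025$ ($G = \left(-195\right)^{2} = 38025$)
$Z = 350901$ ($Z = \left(-9\right) \left(-38989\right) = 350901$)
$M = 121$ ($M = 2 - -119 = 2 + 119 = 121$)
$\left(Z + G\right) \left(-2281 + M\right) = \left(350901 + 38025\right) \left(-2281 + 121\right) = 388926 \left(-2160\right) = -840080160$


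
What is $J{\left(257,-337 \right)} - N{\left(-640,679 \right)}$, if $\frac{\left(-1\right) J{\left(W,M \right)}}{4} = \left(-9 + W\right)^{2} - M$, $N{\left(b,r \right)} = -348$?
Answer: $-247016$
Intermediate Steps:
$J{\left(W,M \right)} = - 4 \left(-9 + W\right)^{2} + 4 M$ ($J{\left(W,M \right)} = - 4 \left(\left(-9 + W\right)^{2} - M\right) = - 4 \left(-9 + W\right)^{2} + 4 M$)
$J{\left(257,-337 \right)} - N{\left(-640,679 \right)} = \left(- 4 \left(-9 + 257\right)^{2} + 4 \left(-337\right)\right) - -348 = \left(- 4 \cdot 248^{2} - 1348\right) + 348 = \left(\left(-4\right) 61504 - 1348\right) + 348 = \left(-246016 - 1348\right) + 348 = -247364 + 348 = -247016$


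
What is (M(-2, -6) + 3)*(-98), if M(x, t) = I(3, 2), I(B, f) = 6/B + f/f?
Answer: -588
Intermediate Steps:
I(B, f) = 1 + 6/B (I(B, f) = 6/B + 1 = 1 + 6/B)
M(x, t) = 3 (M(x, t) = (6 + 3)/3 = (⅓)*9 = 3)
(M(-2, -6) + 3)*(-98) = (3 + 3)*(-98) = 6*(-98) = -588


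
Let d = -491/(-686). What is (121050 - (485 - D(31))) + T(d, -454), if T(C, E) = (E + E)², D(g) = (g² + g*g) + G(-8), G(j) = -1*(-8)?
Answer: 946959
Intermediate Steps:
d = 491/686 (d = -491*(-1/686) = 491/686 ≈ 0.71574)
G(j) = 8
D(g) = 8 + 2*g² (D(g) = (g² + g*g) + 8 = (g² + g²) + 8 = 2*g² + 8 = 8 + 2*g²)
T(C, E) = 4*E² (T(C, E) = (2*E)² = 4*E²)
(121050 - (485 - D(31))) + T(d, -454) = (121050 - (485 - (8 + 2*31²))) + 4*(-454)² = (121050 - (485 - (8 + 2*961))) + 4*206116 = (121050 - (485 - (8 + 1922))) + 824464 = (121050 - (485 - 1*1930)) + 824464 = (121050 - (485 - 1930)) + 824464 = (121050 - 1*(-1445)) + 824464 = (121050 + 1445) + 824464 = 122495 + 824464 = 946959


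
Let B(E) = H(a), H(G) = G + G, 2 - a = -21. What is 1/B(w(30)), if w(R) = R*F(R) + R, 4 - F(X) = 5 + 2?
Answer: 1/46 ≈ 0.021739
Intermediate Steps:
a = 23 (a = 2 - 1*(-21) = 2 + 21 = 23)
H(G) = 2*G
F(X) = -3 (F(X) = 4 - (5 + 2) = 4 - 1*7 = 4 - 7 = -3)
w(R) = -2*R (w(R) = R*(-3) + R = -3*R + R = -2*R)
B(E) = 46 (B(E) = 2*23 = 46)
1/B(w(30)) = 1/46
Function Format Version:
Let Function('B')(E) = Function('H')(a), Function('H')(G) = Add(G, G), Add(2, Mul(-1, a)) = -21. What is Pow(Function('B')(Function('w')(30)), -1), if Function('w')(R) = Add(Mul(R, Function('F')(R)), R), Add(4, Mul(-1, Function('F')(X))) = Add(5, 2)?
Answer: Rational(1, 46) ≈ 0.021739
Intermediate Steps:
a = 23 (a = Add(2, Mul(-1, -21)) = Add(2, 21) = 23)
Function('H')(G) = Mul(2, G)
Function('F')(X) = -3 (Function('F')(X) = Add(4, Mul(-1, Add(5, 2))) = Add(4, Mul(-1, 7)) = Add(4, -7) = -3)
Function('w')(R) = Mul(-2, R) (Function('w')(R) = Add(Mul(R, -3), R) = Add(Mul(-3, R), R) = Mul(-2, R))
Function('B')(E) = 46 (Function('B')(E) = Mul(2, 23) = 46)
Pow(Function('B')(Function('w')(30)), -1) = Pow(46, -1) = Rational(1, 46)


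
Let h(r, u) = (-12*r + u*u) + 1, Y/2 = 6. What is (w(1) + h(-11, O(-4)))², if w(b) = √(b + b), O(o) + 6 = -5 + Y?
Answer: (134 + √2)² ≈ 18337.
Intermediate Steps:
Y = 12 (Y = 2*6 = 12)
O(o) = 1 (O(o) = -6 + (-5 + 12) = -6 + 7 = 1)
h(r, u) = 1 + u² - 12*r (h(r, u) = (-12*r + u²) + 1 = (u² - 12*r) + 1 = 1 + u² - 12*r)
w(b) = √2*√b (w(b) = √(2*b) = √2*√b)
(w(1) + h(-11, O(-4)))² = (√2*√1 + (1 + 1² - 12*(-11)))² = (√2*1 + (1 + 1 + 132))² = (√2 + 134)² = (134 + √2)²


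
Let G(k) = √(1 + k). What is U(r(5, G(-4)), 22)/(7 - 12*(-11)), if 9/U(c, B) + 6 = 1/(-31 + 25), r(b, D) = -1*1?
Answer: -54/5143 ≈ -0.010500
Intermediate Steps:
r(b, D) = -1
U(c, B) = -54/37 (U(c, B) = 9/(-6 + 1/(-31 + 25)) = 9/(-6 + 1/(-6)) = 9/(-6 - ⅙) = 9/(-37/6) = 9*(-6/37) = -54/37)
U(r(5, G(-4)), 22)/(7 - 12*(-11)) = -54/(37*(7 - 12*(-11))) = -54/(37*(7 + 132)) = -54/37/139 = -54/37*1/139 = -54/5143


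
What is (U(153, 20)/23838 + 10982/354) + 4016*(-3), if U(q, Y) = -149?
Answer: -16901190521/1406442 ≈ -12017.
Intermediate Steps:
(U(153, 20)/23838 + 10982/354) + 4016*(-3) = (-149/23838 + 10982/354) + 4016*(-3) = (-149*1/23838 + 10982*(1/354)) - 12048 = (-149/23838 + 5491/177) - 12048 = 43622695/1406442 - 12048 = -16901190521/1406442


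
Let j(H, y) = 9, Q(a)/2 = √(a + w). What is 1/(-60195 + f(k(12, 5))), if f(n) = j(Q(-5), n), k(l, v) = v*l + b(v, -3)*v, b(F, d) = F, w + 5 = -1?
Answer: -1/60186 ≈ -1.6615e-5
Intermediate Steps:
w = -6 (w = -5 - 1 = -6)
Q(a) = 2*√(-6 + a) (Q(a) = 2*√(a - 6) = 2*√(-6 + a))
k(l, v) = v² + l*v (k(l, v) = v*l + v*v = l*v + v² = v² + l*v)
f(n) = 9
1/(-60195 + f(k(12, 5))) = 1/(-60195 + 9) = 1/(-60186) = -1/60186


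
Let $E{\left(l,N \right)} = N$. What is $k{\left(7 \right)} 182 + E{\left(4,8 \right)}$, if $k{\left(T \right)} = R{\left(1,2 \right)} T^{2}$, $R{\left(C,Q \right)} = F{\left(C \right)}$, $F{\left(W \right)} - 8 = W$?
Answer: $80270$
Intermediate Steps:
$F{\left(W \right)} = 8 + W$
$R{\left(C,Q \right)} = 8 + C$
$k{\left(T \right)} = 9 T^{2}$ ($k{\left(T \right)} = \left(8 + 1\right) T^{2} = 9 T^{2}$)
$k{\left(7 \right)} 182 + E{\left(4,8 \right)} = 9 \cdot 7^{2} \cdot 182 + 8 = 9 \cdot 49 \cdot 182 + 8 = 441 \cdot 182 + 8 = 80262 + 8 = 80270$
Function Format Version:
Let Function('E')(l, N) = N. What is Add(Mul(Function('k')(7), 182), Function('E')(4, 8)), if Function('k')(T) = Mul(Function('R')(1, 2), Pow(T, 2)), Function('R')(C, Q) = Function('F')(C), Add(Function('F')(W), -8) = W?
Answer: 80270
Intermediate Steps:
Function('F')(W) = Add(8, W)
Function('R')(C, Q) = Add(8, C)
Function('k')(T) = Mul(9, Pow(T, 2)) (Function('k')(T) = Mul(Add(8, 1), Pow(T, 2)) = Mul(9, Pow(T, 2)))
Add(Mul(Function('k')(7), 182), Function('E')(4, 8)) = Add(Mul(Mul(9, Pow(7, 2)), 182), 8) = Add(Mul(Mul(9, 49), 182), 8) = Add(Mul(441, 182), 8) = Add(80262, 8) = 80270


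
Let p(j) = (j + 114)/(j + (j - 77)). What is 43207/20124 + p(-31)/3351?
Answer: 6707891677/3124512612 ≈ 2.1469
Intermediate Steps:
p(j) = (114 + j)/(-77 + 2*j) (p(j) = (114 + j)/(j + (-77 + j)) = (114 + j)/(-77 + 2*j))
43207/20124 + p(-31)/3351 = 43207/20124 + ((114 - 31)/(-77 + 2*(-31)))/3351 = 43207*(1/20124) + (83/(-77 - 62))*(1/3351) = 43207/20124 + (83/(-139))*(1/3351) = 43207/20124 - 1/139*83*(1/3351) = 43207/20124 - 83/139*1/3351 = 43207/20124 - 83/465789 = 6707891677/3124512612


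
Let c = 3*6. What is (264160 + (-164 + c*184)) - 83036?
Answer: 184272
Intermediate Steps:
c = 18
(264160 + (-164 + c*184)) - 83036 = (264160 + (-164 + 18*184)) - 83036 = (264160 + (-164 + 3312)) - 83036 = (264160 + 3148) - 83036 = 267308 - 83036 = 184272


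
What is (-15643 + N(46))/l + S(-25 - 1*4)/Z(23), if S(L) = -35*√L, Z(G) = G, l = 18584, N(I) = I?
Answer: -15597/18584 - 35*I*√29/23 ≈ -0.83927 - 8.1948*I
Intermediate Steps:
(-15643 + N(46))/l + S(-25 - 1*4)/Z(23) = (-15643 + 46)/18584 - 35*√(-25 - 1*4)/23 = -15597*1/18584 - 35*√(-25 - 4)*(1/23) = -15597/18584 - 35*I*√29*(1/23) = -15597/18584 - 35*I*√29/23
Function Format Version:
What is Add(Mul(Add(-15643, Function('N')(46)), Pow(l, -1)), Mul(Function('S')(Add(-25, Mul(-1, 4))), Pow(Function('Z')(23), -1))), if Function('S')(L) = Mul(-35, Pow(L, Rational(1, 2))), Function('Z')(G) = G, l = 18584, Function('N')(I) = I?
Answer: Add(Rational(-15597, 18584), Mul(Rational(-35, 23), I, Pow(29, Rational(1, 2)))) ≈ Add(-0.83927, Mul(-8.1948, I))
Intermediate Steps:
Add(Mul(Add(-15643, Function('N')(46)), Pow(l, -1)), Mul(Function('S')(Add(-25, Mul(-1, 4))), Pow(Function('Z')(23), -1))) = Add(Mul(Add(-15643, 46), Pow(18584, -1)), Mul(Mul(-35, Pow(Add(-25, Mul(-1, 4)), Rational(1, 2))), Pow(23, -1))) = Add(Mul(-15597, Rational(1, 18584)), Mul(Mul(-35, Pow(Add(-25, -4), Rational(1, 2))), Rational(1, 23))) = Add(Rational(-15597, 18584), Mul(Mul(-35, Pow(-29, Rational(1, 2))), Rational(1, 23))) = Add(Rational(-15597, 18584), Mul(Mul(-35, Mul(I, Pow(29, Rational(1, 2)))), Rational(1, 23))) = Add(Rational(-15597, 18584), Mul(Mul(-35, I, Pow(29, Rational(1, 2))), Rational(1, 23))) = Add(Rational(-15597, 18584), Mul(Rational(-35, 23), I, Pow(29, Rational(1, 2))))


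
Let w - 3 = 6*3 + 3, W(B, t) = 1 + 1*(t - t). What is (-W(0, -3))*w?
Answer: -24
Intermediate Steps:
W(B, t) = 1 (W(B, t) = 1 + 1*0 = 1 + 0 = 1)
w = 24 (w = 3 + (6*3 + 3) = 3 + (18 + 3) = 3 + 21 = 24)
(-W(0, -3))*w = -1*1*24 = -1*24 = -24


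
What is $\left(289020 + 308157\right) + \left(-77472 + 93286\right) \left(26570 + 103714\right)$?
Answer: $2060908353$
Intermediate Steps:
$\left(289020 + 308157\right) + \left(-77472 + 93286\right) \left(26570 + 103714\right) = 597177 + 15814 \cdot 130284 = 597177 + 2060311176 = 2060908353$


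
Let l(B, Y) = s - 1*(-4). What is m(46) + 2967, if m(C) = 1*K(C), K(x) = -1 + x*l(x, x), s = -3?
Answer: 3012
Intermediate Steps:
l(B, Y) = 1 (l(B, Y) = -3 - 1*(-4) = -3 + 4 = 1)
K(x) = -1 + x (K(x) = -1 + x*1 = -1 + x)
m(C) = -1 + C (m(C) = 1*(-1 + C) = -1 + C)
m(46) + 2967 = (-1 + 46) + 2967 = 45 + 2967 = 3012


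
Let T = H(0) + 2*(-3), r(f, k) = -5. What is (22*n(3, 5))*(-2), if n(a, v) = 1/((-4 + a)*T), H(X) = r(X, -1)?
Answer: -4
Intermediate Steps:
H(X) = -5
T = -11 (T = -5 + 2*(-3) = -5 - 6 = -11)
n(a, v) = -1/(11*(-4 + a)) (n(a, v) = 1/((-4 + a)*(-11)) = -1/11/(-4 + a) = -1/(11*(-4 + a)))
(22*n(3, 5))*(-2) = (22*(-1/(-44 + 11*3)))*(-2) = (22*(-1/(-44 + 33)))*(-2) = (22*(-1/(-11)))*(-2) = (22*(-1*(-1/11)))*(-2) = (22*(1/11))*(-2) = 2*(-2) = -4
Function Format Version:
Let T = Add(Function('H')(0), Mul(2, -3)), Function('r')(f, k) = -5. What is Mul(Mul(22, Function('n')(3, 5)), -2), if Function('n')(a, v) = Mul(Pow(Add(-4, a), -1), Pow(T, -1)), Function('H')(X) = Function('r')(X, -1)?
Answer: -4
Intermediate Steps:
Function('H')(X) = -5
T = -11 (T = Add(-5, Mul(2, -3)) = Add(-5, -6) = -11)
Function('n')(a, v) = Mul(Rational(-1, 11), Pow(Add(-4, a), -1)) (Function('n')(a, v) = Mul(Pow(Add(-4, a), -1), Pow(-11, -1)) = Mul(Pow(Add(-4, a), -1), Rational(-1, 11)) = Mul(Rational(-1, 11), Pow(Add(-4, a), -1)))
Mul(Mul(22, Function('n')(3, 5)), -2) = Mul(Mul(22, Mul(-1, Pow(Add(-44, Mul(11, 3)), -1))), -2) = Mul(Mul(22, Mul(-1, Pow(Add(-44, 33), -1))), -2) = Mul(Mul(22, Mul(-1, Pow(-11, -1))), -2) = Mul(Mul(22, Mul(-1, Rational(-1, 11))), -2) = Mul(Mul(22, Rational(1, 11)), -2) = Mul(2, -2) = -4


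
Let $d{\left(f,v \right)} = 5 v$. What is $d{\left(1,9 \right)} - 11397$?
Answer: $-11352$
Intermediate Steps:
$d{\left(1,9 \right)} - 11397 = 5 \cdot 9 - 11397 = 45 - 11397 = -11352$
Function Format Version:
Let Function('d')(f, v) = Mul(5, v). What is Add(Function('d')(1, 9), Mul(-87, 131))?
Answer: -11352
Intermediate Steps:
Add(Function('d')(1, 9), Mul(-87, 131)) = Add(Mul(5, 9), Mul(-87, 131)) = Add(45, -11397) = -11352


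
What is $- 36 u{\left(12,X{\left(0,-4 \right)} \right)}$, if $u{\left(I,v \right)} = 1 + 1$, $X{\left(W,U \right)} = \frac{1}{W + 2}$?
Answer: $-72$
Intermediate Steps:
$X{\left(W,U \right)} = \frac{1}{2 + W}$
$u{\left(I,v \right)} = 2$
$- 36 u{\left(12,X{\left(0,-4 \right)} \right)} = \left(-36\right) 2 = -72$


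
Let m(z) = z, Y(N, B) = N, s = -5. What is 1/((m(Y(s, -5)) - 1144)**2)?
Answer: 1/1320201 ≈ 7.5746e-7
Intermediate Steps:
1/((m(Y(s, -5)) - 1144)**2) = 1/((-5 - 1144)**2) = 1/((-1149)**2) = 1/1320201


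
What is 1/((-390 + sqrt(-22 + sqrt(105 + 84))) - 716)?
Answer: -1/(1106 - I*sqrt(22 - 3*sqrt(21))) ≈ -0.00090415 - 2.3484e-6*I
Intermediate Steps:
1/((-390 + sqrt(-22 + sqrt(105 + 84))) - 716) = 1/((-390 + sqrt(-22 + sqrt(189))) - 716) = 1/((-390 + sqrt(-22 + 3*sqrt(21))) - 716) = 1/(-1106 + sqrt(-22 + 3*sqrt(21)))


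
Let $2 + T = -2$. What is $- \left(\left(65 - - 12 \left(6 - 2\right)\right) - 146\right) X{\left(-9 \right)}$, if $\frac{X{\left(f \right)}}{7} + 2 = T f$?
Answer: $7854$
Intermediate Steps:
$T = -4$ ($T = -2 - 2 = -4$)
$X{\left(f \right)} = -14 - 28 f$ ($X{\left(f \right)} = -14 + 7 \left(- 4 f\right) = -14 - 28 f$)
$- \left(\left(65 - - 12 \left(6 - 2\right)\right) - 146\right) X{\left(-9 \right)} = - \left(\left(65 - - 12 \left(6 - 2\right)\right) - 146\right) \left(-14 - -252\right) = - \left(\left(65 - - 12 \left(6 - 2\right)\right) - 146\right) \left(-14 + 252\right) = - \left(\left(65 - \left(-12\right) 4\right) - 146\right) 238 = - \left(\left(65 - -48\right) - 146\right) 238 = - \left(\left(65 + 48\right) - 146\right) 238 = - \left(113 - 146\right) 238 = - \left(-33\right) 238 = \left(-1\right) \left(-7854\right) = 7854$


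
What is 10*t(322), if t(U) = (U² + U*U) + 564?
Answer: 2079320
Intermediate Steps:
t(U) = 564 + 2*U² (t(U) = (U² + U²) + 564 = 2*U² + 564 = 564 + 2*U²)
10*t(322) = 10*(564 + 2*322²) = 10*(564 + 2*103684) = 10*(564 + 207368) = 10*207932 = 2079320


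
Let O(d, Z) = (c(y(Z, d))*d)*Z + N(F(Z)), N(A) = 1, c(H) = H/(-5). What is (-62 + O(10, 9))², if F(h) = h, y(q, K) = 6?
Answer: 28561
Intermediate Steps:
c(H) = -H/5 (c(H) = H*(-⅕) = -H/5)
O(d, Z) = 1 - 6*Z*d/5 (O(d, Z) = ((-⅕*6)*d)*Z + 1 = (-6*d/5)*Z + 1 = -6*Z*d/5 + 1 = 1 - 6*Z*d/5)
(-62 + O(10, 9))² = (-62 + (1 - 6/5*9*10))² = (-62 + (1 - 108))² = (-62 - 107)² = (-169)² = 28561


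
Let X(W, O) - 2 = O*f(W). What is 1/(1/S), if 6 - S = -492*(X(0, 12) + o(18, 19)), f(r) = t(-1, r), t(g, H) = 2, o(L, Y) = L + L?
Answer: 30510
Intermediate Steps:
o(L, Y) = 2*L
f(r) = 2
X(W, O) = 2 + 2*O (X(W, O) = 2 + O*2 = 2 + 2*O)
S = 30510 (S = 6 - (-492)*((2 + 2*12) + 2*18) = 6 - (-492)*((2 + 24) + 36) = 6 - (-492)*(26 + 36) = 6 - (-492)*62 = 6 - 1*(-30504) = 6 + 30504 = 30510)
1/(1/S) = 1/(1/30510) = 30510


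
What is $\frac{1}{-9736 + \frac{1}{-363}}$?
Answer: $- \frac{363}{3534169} \approx -0.00010271$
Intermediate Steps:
$\frac{1}{-9736 + \frac{1}{-363}} = \frac{1}{-9736 - \frac{1}{363}} = \frac{1}{- \frac{3534169}{363}} = - \frac{363}{3534169}$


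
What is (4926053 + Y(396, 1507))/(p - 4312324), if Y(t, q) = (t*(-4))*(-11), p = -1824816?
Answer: -4943477/6137140 ≈ -0.80550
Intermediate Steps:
Y(t, q) = 44*t (Y(t, q) = -4*t*(-11) = 44*t)
(4926053 + Y(396, 1507))/(p - 4312324) = (4926053 + 44*396)/(-1824816 - 4312324) = (4926053 + 17424)/(-6137140) = 4943477*(-1/6137140) = -4943477/6137140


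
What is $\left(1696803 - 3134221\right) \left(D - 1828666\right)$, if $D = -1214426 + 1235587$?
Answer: $2598140222090$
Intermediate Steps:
$D = 21161$
$\left(1696803 - 3134221\right) \left(D - 1828666\right) = \left(1696803 - 3134221\right) \left(21161 - 1828666\right) = \left(-1437418\right) \left(-1807505\right) = 2598140222090$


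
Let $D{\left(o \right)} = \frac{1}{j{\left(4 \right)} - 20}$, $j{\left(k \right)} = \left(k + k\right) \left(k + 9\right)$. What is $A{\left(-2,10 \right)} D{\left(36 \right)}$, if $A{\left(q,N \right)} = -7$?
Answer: $- \frac{1}{12} \approx -0.083333$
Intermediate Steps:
$j{\left(k \right)} = 2 k \left(9 + k\right)$
$D{\left(o \right)} = \frac{1}{84}$ ($D{\left(o \right)} = \frac{1}{2 \cdot 4 \left(9 + 4\right) - 20} = \frac{1}{2 \cdot 4 \cdot 13 - 20} = \frac{1}{104 - 20} = \frac{1}{84}$)
$A{\left(-2,10 \right)} D{\left(36 \right)} = \left(-7\right) \frac{1}{84} = - \frac{1}{12}$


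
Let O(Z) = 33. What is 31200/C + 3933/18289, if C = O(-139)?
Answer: 190248863/201179 ≈ 945.67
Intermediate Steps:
C = 33
31200/C + 3933/18289 = 31200/33 + 3933/18289 = 31200*(1/33) + 3933*(1/18289) = 10400/11 + 3933/18289 = 190248863/201179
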